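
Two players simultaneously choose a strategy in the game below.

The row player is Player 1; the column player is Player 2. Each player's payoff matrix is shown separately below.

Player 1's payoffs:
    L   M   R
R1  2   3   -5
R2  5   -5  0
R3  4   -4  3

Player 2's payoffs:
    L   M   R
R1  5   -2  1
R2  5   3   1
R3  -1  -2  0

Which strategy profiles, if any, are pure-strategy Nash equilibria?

The pure Nash equilibria are (R2, L), (R3, R).

Player 1 against L: payoffs 2, 5, 4 → best response R2.
Player 1 against M: payoffs 3, -5, -4 → best response R1.
Player 1 against R: payoffs -5, 0, 3 → best response R3.
Player 2 against R1: payoffs 5, -2, 1 → best response L.
Player 2 against R2: payoffs 5, 3, 1 → best response L.
Player 2 against R3: payoffs -1, -2, 0 → best response R.
Mutual best responses: (R2, L); (R3, R).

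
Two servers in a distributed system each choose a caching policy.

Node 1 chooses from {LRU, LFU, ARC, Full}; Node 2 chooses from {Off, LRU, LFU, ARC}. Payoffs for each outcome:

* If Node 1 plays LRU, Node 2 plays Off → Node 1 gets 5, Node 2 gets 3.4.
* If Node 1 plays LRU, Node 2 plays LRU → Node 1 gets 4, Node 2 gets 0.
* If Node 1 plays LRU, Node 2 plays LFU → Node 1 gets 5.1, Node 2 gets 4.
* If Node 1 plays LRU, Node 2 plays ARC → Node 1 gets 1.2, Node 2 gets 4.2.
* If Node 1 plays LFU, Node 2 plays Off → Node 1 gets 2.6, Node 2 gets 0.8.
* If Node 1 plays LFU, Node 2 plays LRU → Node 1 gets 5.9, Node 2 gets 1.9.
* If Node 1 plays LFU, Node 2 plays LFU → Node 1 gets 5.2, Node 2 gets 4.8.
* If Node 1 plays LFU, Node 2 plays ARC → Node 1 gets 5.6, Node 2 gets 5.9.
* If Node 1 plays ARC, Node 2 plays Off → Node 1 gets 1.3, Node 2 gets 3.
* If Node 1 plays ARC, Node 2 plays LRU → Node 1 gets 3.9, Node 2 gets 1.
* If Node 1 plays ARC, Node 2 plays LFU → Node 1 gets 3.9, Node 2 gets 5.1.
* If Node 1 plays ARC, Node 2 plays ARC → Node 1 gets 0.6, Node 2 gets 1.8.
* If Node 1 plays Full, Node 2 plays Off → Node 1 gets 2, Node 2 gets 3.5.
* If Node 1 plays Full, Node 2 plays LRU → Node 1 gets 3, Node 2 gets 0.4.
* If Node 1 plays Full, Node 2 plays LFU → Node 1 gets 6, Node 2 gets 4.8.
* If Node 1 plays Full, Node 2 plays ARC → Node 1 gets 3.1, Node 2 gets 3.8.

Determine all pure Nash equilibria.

Node 1 against Off: payoffs 5, 2.6, 1.3, 2 → best response LRU.
Node 1 against LRU: payoffs 4, 5.9, 3.9, 3 → best response LFU.
Node 1 against LFU: payoffs 5.1, 5.2, 3.9, 6 → best response Full.
Node 1 against ARC: payoffs 1.2, 5.6, 0.6, 3.1 → best response LFU.
Node 2 against LRU: payoffs 3.4, 0, 4, 4.2 → best response ARC.
Node 2 against LFU: payoffs 0.8, 1.9, 4.8, 5.9 → best response ARC.
Node 2 against ARC: payoffs 3, 1, 5.1, 1.8 → best response LFU.
Node 2 against Full: payoffs 3.5, 0.4, 4.8, 3.8 → best response LFU.
Mutual best responses: (LFU, ARC); (Full, LFU).

Pure-strategy Nash equilibria: (LFU, ARC) and (Full, LFU)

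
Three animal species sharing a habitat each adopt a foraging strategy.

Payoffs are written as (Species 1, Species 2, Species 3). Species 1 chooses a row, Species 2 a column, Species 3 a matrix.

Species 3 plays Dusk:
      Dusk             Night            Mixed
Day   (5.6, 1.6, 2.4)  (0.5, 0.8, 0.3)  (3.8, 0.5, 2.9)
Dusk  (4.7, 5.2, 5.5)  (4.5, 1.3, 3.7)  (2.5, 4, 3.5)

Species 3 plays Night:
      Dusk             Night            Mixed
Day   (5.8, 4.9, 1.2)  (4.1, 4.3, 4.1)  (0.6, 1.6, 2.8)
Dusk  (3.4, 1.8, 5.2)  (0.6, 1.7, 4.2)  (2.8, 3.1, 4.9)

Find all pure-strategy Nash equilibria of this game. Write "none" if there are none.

(Day, Dusk, Dusk): Species 1 gets 5.6, best alternative 4.7; Species 2 gets 1.6, best alternative 0.8; Species 3 gets 2.4, best alternative 1.2. No profitable deviation — NE.
(Day, Dusk, Night): Species 3 can switch to Dusk (1.2 → 2.4). Not NE.
(Day, Night, Dusk): Species 1 can switch to Dusk (0.5 → 4.5). Not NE.
(Day, Night, Night): Species 2 can switch to Dusk (4.3 → 4.9). Not NE.
(Day, Mixed, Dusk): Species 2 can switch to Dusk (0.5 → 1.6). Not NE.
(Day, Mixed, Night): Species 1 can switch to Dusk (0.6 → 2.8). Not NE.
(Dusk, Dusk, Dusk): Species 1 can switch to Day (4.7 → 5.6). Not NE.
(Dusk, Mixed, Night): Species 1 gets 2.8, best alternative 0.6; Species 2 gets 3.1, best alternative 1.8; Species 3 gets 4.9, best alternative 3.5. No profitable deviation — NE.
(The remaining 4 profiles each have a profitable deviation by the same check.)

(Day, Dusk, Dusk), (Dusk, Mixed, Night)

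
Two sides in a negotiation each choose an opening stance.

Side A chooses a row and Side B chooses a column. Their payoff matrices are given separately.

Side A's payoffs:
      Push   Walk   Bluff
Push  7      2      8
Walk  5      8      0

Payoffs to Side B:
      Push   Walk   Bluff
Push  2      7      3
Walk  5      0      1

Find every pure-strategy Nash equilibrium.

Side A against Push: payoffs 7, 5 → best response Push.
Side A against Walk: payoffs 2, 8 → best response Walk.
Side A against Bluff: payoffs 8, 0 → best response Push.
Side B against Push: payoffs 2, 7, 3 → best response Walk.
Side B against Walk: payoffs 5, 0, 1 → best response Push.
No profile is a mutual best response for all players.

none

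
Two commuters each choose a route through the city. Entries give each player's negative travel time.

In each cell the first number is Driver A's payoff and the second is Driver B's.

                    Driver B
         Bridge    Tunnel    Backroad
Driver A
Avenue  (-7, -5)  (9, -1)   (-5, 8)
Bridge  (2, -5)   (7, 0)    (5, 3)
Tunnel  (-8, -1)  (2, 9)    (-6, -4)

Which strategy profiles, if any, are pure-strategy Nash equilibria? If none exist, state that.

For each strategy profile, look for a profitable unilateral deviation.
(Avenue, Bridge): Driver A can switch to Bridge (-7 → 2). Not NE.
(Avenue, Tunnel): Driver B can switch to Backroad (-1 → 8). Not NE.
(Avenue, Backroad): Driver A can switch to Bridge (-5 → 5). Not NE.
(Bridge, Bridge): Driver B can switch to Tunnel (-5 → 0). Not NE.
(Bridge, Tunnel): Driver A can switch to Avenue (7 → 9). Not NE.
(Bridge, Backroad): Driver A gets 5, best alternative -5; Driver B gets 3, best alternative 0. No profitable deviation — NE.
(Tunnel, Bridge): Driver A can switch to Avenue (-8 → -7). Not NE.
(Tunnel, Tunnel): Driver A can switch to Avenue (2 → 9). Not NE.
(Tunnel, Backroad): Driver A can switch to Avenue (-6 → -5). Not NE.

The unique pure-strategy Nash equilibrium is (Bridge, Backroad).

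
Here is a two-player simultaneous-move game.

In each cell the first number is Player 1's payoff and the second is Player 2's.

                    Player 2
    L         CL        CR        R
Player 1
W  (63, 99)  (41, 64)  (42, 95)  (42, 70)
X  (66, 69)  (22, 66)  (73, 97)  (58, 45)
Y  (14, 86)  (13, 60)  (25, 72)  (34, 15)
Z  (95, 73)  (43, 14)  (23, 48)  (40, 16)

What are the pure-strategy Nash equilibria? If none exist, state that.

Mark each player's best response to every combination of opponents' strategies; a profile where every player is best-responding is a pure Nash equilibrium.
Player 1 against L: payoffs 63, 66, 14, 95 → best response Z.
Player 1 against CL: payoffs 41, 22, 13, 43 → best response Z.
Player 1 against CR: payoffs 42, 73, 25, 23 → best response X.
Player 1 against R: payoffs 42, 58, 34, 40 → best response X.
Player 2 against W: payoffs 99, 64, 95, 70 → best response L.
Player 2 against X: payoffs 69, 66, 97, 45 → best response CR.
Player 2 against Y: payoffs 86, 60, 72, 15 → best response L.
Player 2 against Z: payoffs 73, 14, 48, 16 → best response L.
Mutual best responses: (X, CR); (Z, L).

Pure-strategy Nash equilibria: (X, CR), (Z, L)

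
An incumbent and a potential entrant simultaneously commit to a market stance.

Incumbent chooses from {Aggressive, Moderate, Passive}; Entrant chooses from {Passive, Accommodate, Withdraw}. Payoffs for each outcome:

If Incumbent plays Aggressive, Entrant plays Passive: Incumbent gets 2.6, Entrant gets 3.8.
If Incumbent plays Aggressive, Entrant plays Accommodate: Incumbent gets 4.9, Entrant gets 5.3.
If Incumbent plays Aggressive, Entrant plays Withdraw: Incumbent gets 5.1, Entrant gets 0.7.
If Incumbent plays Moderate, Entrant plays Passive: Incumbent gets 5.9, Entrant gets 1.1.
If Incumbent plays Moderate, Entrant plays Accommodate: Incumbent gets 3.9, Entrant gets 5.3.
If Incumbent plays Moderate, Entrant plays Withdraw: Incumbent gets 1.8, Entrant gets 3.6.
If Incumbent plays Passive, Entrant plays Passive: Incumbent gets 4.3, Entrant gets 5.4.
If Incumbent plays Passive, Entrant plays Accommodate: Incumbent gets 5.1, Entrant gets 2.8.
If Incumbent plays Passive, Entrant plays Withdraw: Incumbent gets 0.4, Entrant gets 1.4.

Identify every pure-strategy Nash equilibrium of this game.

Incumbent against Passive: payoffs 2.6, 5.9, 4.3 → best response Moderate.
Incumbent against Accommodate: payoffs 4.9, 3.9, 5.1 → best response Passive.
Incumbent against Withdraw: payoffs 5.1, 1.8, 0.4 → best response Aggressive.
Entrant against Aggressive: payoffs 3.8, 5.3, 0.7 → best response Accommodate.
Entrant against Moderate: payoffs 1.1, 5.3, 3.6 → best response Accommodate.
Entrant against Passive: payoffs 5.4, 2.8, 1.4 → best response Passive.
No profile is a mutual best response for all players.

No pure-strategy Nash equilibrium.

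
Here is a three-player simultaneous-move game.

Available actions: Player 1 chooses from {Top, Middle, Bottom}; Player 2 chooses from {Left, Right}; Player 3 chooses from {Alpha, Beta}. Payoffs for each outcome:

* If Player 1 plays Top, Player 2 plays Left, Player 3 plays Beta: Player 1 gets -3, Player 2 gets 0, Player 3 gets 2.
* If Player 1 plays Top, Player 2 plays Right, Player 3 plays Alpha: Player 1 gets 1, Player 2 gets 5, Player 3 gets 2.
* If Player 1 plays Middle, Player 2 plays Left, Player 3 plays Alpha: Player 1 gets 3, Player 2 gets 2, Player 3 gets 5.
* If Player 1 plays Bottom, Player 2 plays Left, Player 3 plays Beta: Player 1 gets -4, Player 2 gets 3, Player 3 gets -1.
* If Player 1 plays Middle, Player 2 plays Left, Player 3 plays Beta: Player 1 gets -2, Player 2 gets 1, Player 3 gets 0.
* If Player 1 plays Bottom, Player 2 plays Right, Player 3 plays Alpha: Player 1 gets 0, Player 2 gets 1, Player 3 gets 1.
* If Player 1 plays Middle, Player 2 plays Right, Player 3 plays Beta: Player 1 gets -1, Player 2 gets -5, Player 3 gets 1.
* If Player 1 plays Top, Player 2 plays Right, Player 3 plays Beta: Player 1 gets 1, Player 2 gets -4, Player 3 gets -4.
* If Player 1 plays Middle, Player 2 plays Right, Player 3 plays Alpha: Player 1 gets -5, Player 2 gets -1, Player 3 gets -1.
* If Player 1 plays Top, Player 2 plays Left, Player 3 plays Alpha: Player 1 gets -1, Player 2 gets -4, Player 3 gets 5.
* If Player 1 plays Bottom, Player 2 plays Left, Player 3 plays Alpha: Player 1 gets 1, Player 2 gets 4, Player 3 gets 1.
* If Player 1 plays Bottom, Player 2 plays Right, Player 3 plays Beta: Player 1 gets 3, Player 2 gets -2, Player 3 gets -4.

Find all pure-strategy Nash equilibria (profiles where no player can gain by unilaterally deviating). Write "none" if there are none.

Player 1 against (Left, Alpha): payoffs -1, 3, 1 → best response Middle.
Player 1 against (Left, Beta): payoffs -3, -2, -4 → best response Middle.
Player 1 against (Right, Alpha): payoffs 1, -5, 0 → best response Top.
Player 1 against (Right, Beta): payoffs 1, -1, 3 → best response Bottom.
Player 2 against (Top, Alpha): payoffs -4, 5 → best response Right.
Player 2 against (Top, Beta): payoffs 0, -4 → best response Left.
Player 2 against (Middle, Alpha): payoffs 2, -1 → best response Left.
Player 2 against (Middle, Beta): payoffs 1, -5 → best response Left.
Player 2 against (Bottom, Alpha): payoffs 4, 1 → best response Left.
Player 2 against (Bottom, Beta): payoffs 3, -2 → best response Left.
Player 3 against (Top, Left): payoffs 5, 2 → best response Alpha.
Player 3 against (Top, Right): payoffs 2, -4 → best response Alpha.
Player 3 against (Middle, Left): payoffs 5, 0 → best response Alpha.
Player 3 against (Middle, Right): payoffs -1, 1 → best response Beta.
Player 3 against (Bottom, Left): payoffs 1, -1 → best response Alpha.
Player 3 against (Bottom, Right): payoffs 1, -4 → best response Alpha.
Mutual best responses: (Top, Right, Alpha); (Middle, Left, Alpha).

The pure Nash equilibria are (Top, Right, Alpha); (Middle, Left, Alpha).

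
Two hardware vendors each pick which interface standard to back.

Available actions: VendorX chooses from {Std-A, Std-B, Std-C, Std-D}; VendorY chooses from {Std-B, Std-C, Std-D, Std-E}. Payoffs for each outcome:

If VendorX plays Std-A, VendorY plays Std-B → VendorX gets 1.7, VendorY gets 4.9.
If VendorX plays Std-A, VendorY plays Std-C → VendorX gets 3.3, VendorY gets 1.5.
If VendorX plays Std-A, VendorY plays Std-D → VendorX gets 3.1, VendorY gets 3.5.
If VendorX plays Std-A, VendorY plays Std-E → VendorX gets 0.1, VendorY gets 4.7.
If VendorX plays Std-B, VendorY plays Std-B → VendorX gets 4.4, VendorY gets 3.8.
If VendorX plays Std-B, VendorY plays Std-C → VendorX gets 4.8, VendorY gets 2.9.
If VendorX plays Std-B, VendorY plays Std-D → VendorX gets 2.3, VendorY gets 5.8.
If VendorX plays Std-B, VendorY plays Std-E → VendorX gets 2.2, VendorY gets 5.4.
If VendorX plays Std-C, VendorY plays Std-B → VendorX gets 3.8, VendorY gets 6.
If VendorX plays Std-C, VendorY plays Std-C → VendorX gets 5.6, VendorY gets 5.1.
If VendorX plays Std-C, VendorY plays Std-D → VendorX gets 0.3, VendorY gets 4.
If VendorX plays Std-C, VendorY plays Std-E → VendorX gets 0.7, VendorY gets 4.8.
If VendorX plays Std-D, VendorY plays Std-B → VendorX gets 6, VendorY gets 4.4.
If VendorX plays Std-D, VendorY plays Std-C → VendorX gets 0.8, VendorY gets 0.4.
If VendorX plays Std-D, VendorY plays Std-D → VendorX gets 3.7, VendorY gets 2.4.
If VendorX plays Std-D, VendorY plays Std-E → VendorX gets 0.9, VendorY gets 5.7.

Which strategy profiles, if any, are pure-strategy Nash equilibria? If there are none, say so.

For each strategy profile, look for a profitable unilateral deviation.
(Std-A, Std-B): VendorX can switch to Std-B (1.7 → 4.4). Not NE.
(Std-A, Std-C): VendorX can switch to Std-B (3.3 → 4.8). Not NE.
(Std-A, Std-D): VendorX can switch to Std-D (3.1 → 3.7). Not NE.
(Std-A, Std-E): VendorX can switch to Std-B (0.1 → 2.2). Not NE.
(Std-B, Std-B): VendorX can switch to Std-D (4.4 → 6). Not NE.
(Std-B, Std-C): VendorX can switch to Std-C (4.8 → 5.6). Not NE.
(Std-B, Std-D): VendorX can switch to Std-A (2.3 → 3.1). Not NE.
(Std-B, Std-E): VendorY can switch to Std-D (5.4 → 5.8). Not NE.
(Std-C, Std-B): VendorX can switch to Std-B (3.8 → 4.4). Not NE.
(Std-C, Std-C): VendorY can switch to Std-B (5.1 → 6). Not NE.
(The remaining 6 profiles each have a profitable deviation by the same check.)

none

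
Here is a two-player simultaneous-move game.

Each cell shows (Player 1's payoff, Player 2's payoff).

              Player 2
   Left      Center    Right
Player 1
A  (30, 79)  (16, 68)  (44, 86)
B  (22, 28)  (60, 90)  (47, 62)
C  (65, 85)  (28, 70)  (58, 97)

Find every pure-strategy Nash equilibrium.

(A, Left): Player 1 can switch to C (30 → 65). Not NE.
(A, Center): Player 1 can switch to B (16 → 60). Not NE.
(A, Right): Player 1 can switch to B (44 → 47). Not NE.
(B, Left): Player 1 can switch to A (22 → 30). Not NE.
(B, Center): Player 1 gets 60, best alternative 28; Player 2 gets 90, best alternative 62. No profitable deviation — NE.
(B, Right): Player 1 can switch to C (47 → 58). Not NE.
(C, Left): Player 2 can switch to Right (85 → 97). Not NE.
(C, Center): Player 1 can switch to B (28 → 60). Not NE.
(C, Right): Player 1 gets 58, best alternative 47; Player 2 gets 97, best alternative 85. No profitable deviation — NE.

Pure-strategy Nash equilibria: (B, Center), (C, Right)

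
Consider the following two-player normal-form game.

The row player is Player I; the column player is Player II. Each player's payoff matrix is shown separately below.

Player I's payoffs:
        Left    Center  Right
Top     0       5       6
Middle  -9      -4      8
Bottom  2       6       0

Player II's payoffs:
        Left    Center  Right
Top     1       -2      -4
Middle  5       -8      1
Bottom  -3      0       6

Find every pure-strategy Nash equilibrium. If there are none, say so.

No pure-strategy Nash equilibrium.

Player I against Left: payoffs 0, -9, 2 → best response Bottom.
Player I against Center: payoffs 5, -4, 6 → best response Bottom.
Player I against Right: payoffs 6, 8, 0 → best response Middle.
Player II against Top: payoffs 1, -2, -4 → best response Left.
Player II against Middle: payoffs 5, -8, 1 → best response Left.
Player II against Bottom: payoffs -3, 0, 6 → best response Right.
No profile is a mutual best response for all players.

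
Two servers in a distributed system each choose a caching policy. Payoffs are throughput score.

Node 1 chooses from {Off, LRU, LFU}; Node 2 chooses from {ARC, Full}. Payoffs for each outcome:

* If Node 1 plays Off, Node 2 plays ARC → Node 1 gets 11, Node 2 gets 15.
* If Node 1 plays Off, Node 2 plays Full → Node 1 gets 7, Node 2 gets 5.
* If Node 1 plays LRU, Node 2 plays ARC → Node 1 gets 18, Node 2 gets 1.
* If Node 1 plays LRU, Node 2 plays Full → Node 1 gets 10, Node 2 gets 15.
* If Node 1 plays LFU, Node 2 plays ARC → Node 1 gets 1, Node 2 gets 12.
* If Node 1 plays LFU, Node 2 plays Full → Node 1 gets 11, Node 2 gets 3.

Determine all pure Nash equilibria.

none

Mark each player's best response to every combination of opponents' strategies; a profile where every player is best-responding is a pure Nash equilibrium.
Node 1 against ARC: payoffs 11, 18, 1 → best response LRU.
Node 1 against Full: payoffs 7, 10, 11 → best response LFU.
Node 2 against Off: payoffs 15, 5 → best response ARC.
Node 2 against LRU: payoffs 1, 15 → best response Full.
Node 2 against LFU: payoffs 12, 3 → best response ARC.
No profile is a mutual best response for all players.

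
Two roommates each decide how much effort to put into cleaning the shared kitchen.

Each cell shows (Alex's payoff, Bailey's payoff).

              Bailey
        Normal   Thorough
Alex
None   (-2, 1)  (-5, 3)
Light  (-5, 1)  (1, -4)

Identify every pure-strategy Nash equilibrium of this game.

Alex against Normal: payoffs -2, -5 → best response None.
Alex against Thorough: payoffs -5, 1 → best response Light.
Bailey against None: payoffs 1, 3 → best response Thorough.
Bailey against Light: payoffs 1, -4 → best response Normal.
No profile is a mutual best response for all players.

There is no pure-strategy Nash equilibrium.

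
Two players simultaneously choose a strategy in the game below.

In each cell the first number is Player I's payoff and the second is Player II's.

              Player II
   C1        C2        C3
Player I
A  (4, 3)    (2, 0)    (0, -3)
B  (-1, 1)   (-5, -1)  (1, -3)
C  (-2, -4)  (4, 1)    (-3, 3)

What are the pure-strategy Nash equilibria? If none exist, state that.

(A, C1)

Player I against C1: payoffs 4, -1, -2 → best response A.
Player I against C2: payoffs 2, -5, 4 → best response C.
Player I against C3: payoffs 0, 1, -3 → best response B.
Player II against A: payoffs 3, 0, -3 → best response C1.
Player II against B: payoffs 1, -1, -3 → best response C1.
Player II against C: payoffs -4, 1, 3 → best response C3.
Mutual best responses: (A, C1).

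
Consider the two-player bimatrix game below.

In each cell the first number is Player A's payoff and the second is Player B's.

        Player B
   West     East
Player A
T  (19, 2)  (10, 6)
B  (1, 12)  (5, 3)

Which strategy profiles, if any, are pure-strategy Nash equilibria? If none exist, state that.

Pure NE: (T, East)

For each player, find the best response to each opponent profile; mutual best responses are the pure NE.
Player A against West: payoffs 19, 1 → best response T.
Player A against East: payoffs 10, 5 → best response T.
Player B against T: payoffs 2, 6 → best response East.
Player B against B: payoffs 12, 3 → best response West.
Mutual best responses: (T, East).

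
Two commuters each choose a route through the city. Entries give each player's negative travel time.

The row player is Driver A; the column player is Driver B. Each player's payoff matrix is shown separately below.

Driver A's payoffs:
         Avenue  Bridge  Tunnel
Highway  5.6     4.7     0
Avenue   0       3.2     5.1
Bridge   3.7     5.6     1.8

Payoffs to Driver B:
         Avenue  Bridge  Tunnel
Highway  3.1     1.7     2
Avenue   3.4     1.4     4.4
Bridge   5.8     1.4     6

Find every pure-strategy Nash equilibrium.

Driver A against Avenue: payoffs 5.6, 0, 3.7 → best response Highway.
Driver A against Bridge: payoffs 4.7, 3.2, 5.6 → best response Bridge.
Driver A against Tunnel: payoffs 0, 5.1, 1.8 → best response Avenue.
Driver B against Highway: payoffs 3.1, 1.7, 2 → best response Avenue.
Driver B against Avenue: payoffs 3.4, 1.4, 4.4 → best response Tunnel.
Driver B against Bridge: payoffs 5.8, 1.4, 6 → best response Tunnel.
Mutual best responses: (Highway, Avenue); (Avenue, Tunnel).

(Highway, Avenue), (Avenue, Tunnel)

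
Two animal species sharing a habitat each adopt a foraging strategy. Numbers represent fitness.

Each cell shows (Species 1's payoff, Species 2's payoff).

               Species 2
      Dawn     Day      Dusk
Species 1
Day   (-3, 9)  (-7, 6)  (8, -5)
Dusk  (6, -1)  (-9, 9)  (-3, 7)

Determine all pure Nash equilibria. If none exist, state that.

This game has no pure Nash equilibrium.

Check each profile: it is a Nash equilibrium iff no player can strictly gain by switching unilaterally.
(Day, Dawn): Species 1 can switch to Dusk (-3 → 6). Not NE.
(Day, Day): Species 2 can switch to Dawn (6 → 9). Not NE.
(Day, Dusk): Species 2 can switch to Dawn (-5 → 9). Not NE.
(Dusk, Dawn): Species 2 can switch to Day (-1 → 9). Not NE.
(Dusk, Day): Species 1 can switch to Day (-9 → -7). Not NE.
(Dusk, Dusk): Species 1 can switch to Day (-3 → 8). Not NE.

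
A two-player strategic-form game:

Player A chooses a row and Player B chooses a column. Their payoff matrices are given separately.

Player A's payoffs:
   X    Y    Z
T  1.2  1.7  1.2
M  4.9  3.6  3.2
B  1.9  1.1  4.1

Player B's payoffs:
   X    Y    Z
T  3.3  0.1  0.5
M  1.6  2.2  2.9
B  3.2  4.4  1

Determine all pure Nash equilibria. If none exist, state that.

Check each profile: it is a Nash equilibrium iff no player can strictly gain by switching unilaterally.
(T, X): Player A can switch to M (1.2 → 4.9). Not NE.
(T, Y): Player A can switch to M (1.7 → 3.6). Not NE.
(T, Z): Player A can switch to M (1.2 → 3.2). Not NE.
(M, X): Player B can switch to Y (1.6 → 2.2). Not NE.
(M, Y): Player B can switch to Z (2.2 → 2.9). Not NE.
(M, Z): Player A can switch to B (3.2 → 4.1). Not NE.
(B, X): Player A can switch to M (1.9 → 4.9). Not NE.
(B, Y): Player A can switch to T (1.1 → 1.7). Not NE.
(B, Z): Player B can switch to X (1 → 3.2). Not NE.

This game has no pure Nash equilibrium.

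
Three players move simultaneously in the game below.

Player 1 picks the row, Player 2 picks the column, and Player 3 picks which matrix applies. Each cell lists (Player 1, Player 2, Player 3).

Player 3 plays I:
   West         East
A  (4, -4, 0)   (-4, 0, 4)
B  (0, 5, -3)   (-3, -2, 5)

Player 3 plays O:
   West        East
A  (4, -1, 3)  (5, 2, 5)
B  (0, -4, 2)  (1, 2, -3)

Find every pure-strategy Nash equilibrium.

Mark each player's best response to every combination of opponents' strategies; a profile where every player is best-responding is a pure Nash equilibrium.
Player 1 against (West, I): payoffs 4, 0 → best response A.
Player 1 against (West, O): payoffs 4, 0 → best response A.
Player 1 against (East, I): payoffs -4, -3 → best response B.
Player 1 against (East, O): payoffs 5, 1 → best response A.
Player 2 against (A, I): payoffs -4, 0 → best response East.
Player 2 against (A, O): payoffs -1, 2 → best response East.
Player 2 against (B, I): payoffs 5, -2 → best response West.
Player 2 against (B, O): payoffs -4, 2 → best response East.
Player 3 against (A, West): payoffs 0, 3 → best response O.
Player 3 against (A, East): payoffs 4, 5 → best response O.
Player 3 against (B, West): payoffs -3, 2 → best response O.
Player 3 against (B, East): payoffs 5, -3 → best response I.
Mutual best responses: (A, East, O).

The unique pure-strategy Nash equilibrium is (A, East, O).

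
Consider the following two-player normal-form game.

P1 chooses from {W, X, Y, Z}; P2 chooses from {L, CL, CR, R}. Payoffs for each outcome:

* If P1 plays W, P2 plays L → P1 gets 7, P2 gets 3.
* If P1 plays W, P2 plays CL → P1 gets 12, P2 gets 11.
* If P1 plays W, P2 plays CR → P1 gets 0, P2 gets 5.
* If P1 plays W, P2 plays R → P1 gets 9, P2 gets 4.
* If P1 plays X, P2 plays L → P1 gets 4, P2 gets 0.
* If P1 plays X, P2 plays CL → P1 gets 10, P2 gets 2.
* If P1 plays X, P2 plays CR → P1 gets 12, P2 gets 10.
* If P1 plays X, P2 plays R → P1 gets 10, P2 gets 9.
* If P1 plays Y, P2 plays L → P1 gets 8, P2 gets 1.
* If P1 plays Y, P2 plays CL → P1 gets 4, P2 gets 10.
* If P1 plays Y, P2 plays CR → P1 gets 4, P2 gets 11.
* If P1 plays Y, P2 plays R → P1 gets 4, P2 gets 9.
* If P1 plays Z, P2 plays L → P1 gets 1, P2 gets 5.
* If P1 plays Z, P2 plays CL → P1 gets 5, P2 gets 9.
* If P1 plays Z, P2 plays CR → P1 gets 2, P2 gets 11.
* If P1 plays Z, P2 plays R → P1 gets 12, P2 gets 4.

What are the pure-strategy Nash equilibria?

The pure Nash equilibria are (W, CL), (X, CR).

Mark each player's best response to every combination of opponents' strategies; a profile where every player is best-responding is a pure Nash equilibrium.
P1 against L: payoffs 7, 4, 8, 1 → best response Y.
P1 against CL: payoffs 12, 10, 4, 5 → best response W.
P1 against CR: payoffs 0, 12, 4, 2 → best response X.
P1 against R: payoffs 9, 10, 4, 12 → best response Z.
P2 against W: payoffs 3, 11, 5, 4 → best response CL.
P2 against X: payoffs 0, 2, 10, 9 → best response CR.
P2 against Y: payoffs 1, 10, 11, 9 → best response CR.
P2 against Z: payoffs 5, 9, 11, 4 → best response CR.
Mutual best responses: (W, CL); (X, CR).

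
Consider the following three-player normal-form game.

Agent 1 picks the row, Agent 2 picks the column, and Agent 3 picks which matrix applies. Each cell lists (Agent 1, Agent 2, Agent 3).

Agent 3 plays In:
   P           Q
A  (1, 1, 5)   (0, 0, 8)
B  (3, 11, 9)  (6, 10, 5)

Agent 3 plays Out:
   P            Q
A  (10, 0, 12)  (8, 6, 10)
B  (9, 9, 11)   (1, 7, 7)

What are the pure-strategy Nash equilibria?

(A, Q, Out)

Agent 1 against (P, In): payoffs 1, 3 → best response B.
Agent 1 against (P, Out): payoffs 10, 9 → best response A.
Agent 1 against (Q, In): payoffs 0, 6 → best response B.
Agent 1 against (Q, Out): payoffs 8, 1 → best response A.
Agent 2 against (A, In): payoffs 1, 0 → best response P.
Agent 2 against (A, Out): payoffs 0, 6 → best response Q.
Agent 2 against (B, In): payoffs 11, 10 → best response P.
Agent 2 against (B, Out): payoffs 9, 7 → best response P.
Agent 3 against (A, P): payoffs 5, 12 → best response Out.
Agent 3 against (A, Q): payoffs 8, 10 → best response Out.
Agent 3 against (B, P): payoffs 9, 11 → best response Out.
Agent 3 against (B, Q): payoffs 5, 7 → best response Out.
Mutual best responses: (A, Q, Out).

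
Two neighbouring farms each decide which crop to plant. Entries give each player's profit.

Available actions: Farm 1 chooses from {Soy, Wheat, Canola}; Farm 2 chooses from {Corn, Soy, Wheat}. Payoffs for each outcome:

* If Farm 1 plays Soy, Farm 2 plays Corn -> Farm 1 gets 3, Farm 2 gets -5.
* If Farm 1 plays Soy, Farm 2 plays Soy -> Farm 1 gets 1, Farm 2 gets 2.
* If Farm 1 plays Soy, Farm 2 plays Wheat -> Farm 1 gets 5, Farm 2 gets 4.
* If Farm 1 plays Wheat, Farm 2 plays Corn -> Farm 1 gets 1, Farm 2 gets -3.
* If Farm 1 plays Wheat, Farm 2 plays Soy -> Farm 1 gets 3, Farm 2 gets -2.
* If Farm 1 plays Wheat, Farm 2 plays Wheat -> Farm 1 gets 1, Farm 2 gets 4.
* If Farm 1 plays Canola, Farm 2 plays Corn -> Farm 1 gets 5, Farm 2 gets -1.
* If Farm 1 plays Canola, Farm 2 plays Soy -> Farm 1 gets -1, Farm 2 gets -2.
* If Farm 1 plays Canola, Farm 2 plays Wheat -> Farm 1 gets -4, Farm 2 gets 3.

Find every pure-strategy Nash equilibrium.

(Soy, Corn): Farm 1 can switch to Canola (3 → 5). Not NE.
(Soy, Soy): Farm 1 can switch to Wheat (1 → 3). Not NE.
(Soy, Wheat): Farm 1 gets 5, best alternative 1; Farm 2 gets 4, best alternative 2. No profitable deviation — NE.
(Wheat, Corn): Farm 1 can switch to Soy (1 → 3). Not NE.
(Wheat, Soy): Farm 2 can switch to Wheat (-2 → 4). Not NE.
(Wheat, Wheat): Farm 1 can switch to Soy (1 → 5). Not NE.
(Canola, Corn): Farm 2 can switch to Wheat (-1 → 3). Not NE.
(The remaining 2 profiles each have a profitable deviation by the same check.)

(Soy, Wheat)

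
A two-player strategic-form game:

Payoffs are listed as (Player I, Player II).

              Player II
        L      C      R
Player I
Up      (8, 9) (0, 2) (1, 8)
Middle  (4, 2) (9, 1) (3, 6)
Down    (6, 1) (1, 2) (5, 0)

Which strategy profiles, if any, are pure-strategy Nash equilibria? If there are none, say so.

For each player, find the best response to each opponent profile; mutual best responses are the pure NE.
Player I against L: payoffs 8, 4, 6 → best response Up.
Player I against C: payoffs 0, 9, 1 → best response Middle.
Player I against R: payoffs 1, 3, 5 → best response Down.
Player II against Up: payoffs 9, 2, 8 → best response L.
Player II against Middle: payoffs 2, 1, 6 → best response R.
Player II against Down: payoffs 1, 2, 0 → best response C.
Mutual best responses: (Up, L).

(Up, L)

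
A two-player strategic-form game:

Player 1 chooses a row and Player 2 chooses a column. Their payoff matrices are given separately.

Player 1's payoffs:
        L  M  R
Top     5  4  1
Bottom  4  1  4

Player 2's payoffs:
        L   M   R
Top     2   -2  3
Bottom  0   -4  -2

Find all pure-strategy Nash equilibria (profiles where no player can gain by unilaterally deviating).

There is no pure-strategy Nash equilibrium.

For each strategy profile, look for a profitable unilateral deviation.
(Top, L): Player 2 can switch to R (2 → 3). Not NE.
(Top, M): Player 2 can switch to L (-2 → 2). Not NE.
(Top, R): Player 1 can switch to Bottom (1 → 4). Not NE.
(Bottom, L): Player 1 can switch to Top (4 → 5). Not NE.
(Bottom, M): Player 1 can switch to Top (1 → 4). Not NE.
(Bottom, R): Player 2 can switch to L (-2 → 0). Not NE.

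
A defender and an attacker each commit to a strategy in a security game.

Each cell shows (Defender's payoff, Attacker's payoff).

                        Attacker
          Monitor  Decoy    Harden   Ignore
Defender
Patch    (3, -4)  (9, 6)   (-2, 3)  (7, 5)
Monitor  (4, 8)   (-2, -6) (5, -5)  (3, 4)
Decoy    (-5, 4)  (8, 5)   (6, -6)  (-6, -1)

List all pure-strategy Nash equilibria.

(Patch, Monitor): Defender can switch to Monitor (3 → 4). Not NE.
(Patch, Decoy): Defender gets 9, best alternative 8; Attacker gets 6, best alternative 5. No profitable deviation — NE.
(Patch, Harden): Defender can switch to Monitor (-2 → 5). Not NE.
(Patch, Ignore): Attacker can switch to Decoy (5 → 6). Not NE.
(Monitor, Monitor): Defender gets 4, best alternative 3; Attacker gets 8, best alternative 4. No profitable deviation — NE.
(Monitor, Decoy): Defender can switch to Patch (-2 → 9). Not NE.
(Monitor, Harden): Defender can switch to Decoy (5 → 6). Not NE.
(Monitor, Ignore): Defender can switch to Patch (3 → 7). Not NE.
(The remaining 4 profiles each have a profitable deviation by the same check.)

The pure Nash equilibria are (Patch, Decoy), (Monitor, Monitor).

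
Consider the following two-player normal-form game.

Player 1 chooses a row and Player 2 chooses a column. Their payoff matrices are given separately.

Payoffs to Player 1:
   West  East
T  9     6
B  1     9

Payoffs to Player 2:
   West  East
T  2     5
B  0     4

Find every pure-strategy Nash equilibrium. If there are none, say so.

(B, East)

(T, West): Player 2 can switch to East (2 → 5). Not NE.
(T, East): Player 1 can switch to B (6 → 9). Not NE.
(B, West): Player 1 can switch to T (1 → 9). Not NE.
(B, East): Player 1 gets 9, best alternative 6; Player 2 gets 4, best alternative 0. No profitable deviation — NE.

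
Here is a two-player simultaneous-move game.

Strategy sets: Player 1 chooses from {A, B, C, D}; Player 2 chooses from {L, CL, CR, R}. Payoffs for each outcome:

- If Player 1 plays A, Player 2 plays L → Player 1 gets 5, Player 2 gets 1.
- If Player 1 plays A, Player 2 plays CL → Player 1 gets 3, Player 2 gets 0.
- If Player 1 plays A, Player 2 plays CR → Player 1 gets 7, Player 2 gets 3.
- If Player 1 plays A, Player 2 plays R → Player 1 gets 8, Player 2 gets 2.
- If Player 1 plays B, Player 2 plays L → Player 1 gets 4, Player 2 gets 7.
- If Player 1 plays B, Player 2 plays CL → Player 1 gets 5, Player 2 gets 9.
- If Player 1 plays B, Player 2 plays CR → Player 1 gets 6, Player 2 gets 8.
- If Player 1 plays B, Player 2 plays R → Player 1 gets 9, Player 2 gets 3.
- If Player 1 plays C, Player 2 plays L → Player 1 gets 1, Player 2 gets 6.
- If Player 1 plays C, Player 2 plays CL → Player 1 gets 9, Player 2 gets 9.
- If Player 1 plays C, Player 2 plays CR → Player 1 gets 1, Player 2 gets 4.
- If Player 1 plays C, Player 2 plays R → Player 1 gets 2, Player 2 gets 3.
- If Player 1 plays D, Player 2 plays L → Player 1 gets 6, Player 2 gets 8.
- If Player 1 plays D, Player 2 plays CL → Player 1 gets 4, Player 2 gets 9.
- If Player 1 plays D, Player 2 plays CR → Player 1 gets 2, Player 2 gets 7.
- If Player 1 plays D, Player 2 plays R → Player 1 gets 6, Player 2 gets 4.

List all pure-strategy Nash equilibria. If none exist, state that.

For each strategy profile, look for a profitable unilateral deviation.
(A, L): Player 1 can switch to D (5 → 6). Not NE.
(A, CL): Player 1 can switch to B (3 → 5). Not NE.
(A, CR): Player 1 gets 7, best alternative 6; Player 2 gets 3, best alternative 2. No profitable deviation — NE.
(A, R): Player 1 can switch to B (8 → 9). Not NE.
(B, L): Player 1 can switch to A (4 → 5). Not NE.
(B, CL): Player 1 can switch to C (5 → 9). Not NE.
(B, CR): Player 1 can switch to A (6 → 7). Not NE.
(B, R): Player 2 can switch to L (3 → 7). Not NE.
(C, L): Player 1 can switch to A (1 → 5). Not NE.
(C, CL): Player 1 gets 9, best alternative 5; Player 2 gets 9, best alternative 6. No profitable deviation — NE.
(C, CR): Player 1 can switch to A (1 → 7). Not NE.
(C, R): Player 1 can switch to A (2 → 8). Not NE.
(The remaining 4 profiles each have a profitable deviation by the same check.)

(A, CR) and (C, CL)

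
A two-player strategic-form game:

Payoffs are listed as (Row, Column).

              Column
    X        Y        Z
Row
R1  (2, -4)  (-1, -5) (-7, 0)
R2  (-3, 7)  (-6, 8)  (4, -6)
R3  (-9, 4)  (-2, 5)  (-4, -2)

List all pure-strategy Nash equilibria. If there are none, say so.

There is no pure-strategy Nash equilibrium.

Row against X: payoffs 2, -3, -9 → best response R1.
Row against Y: payoffs -1, -6, -2 → best response R1.
Row against Z: payoffs -7, 4, -4 → best response R2.
Column against R1: payoffs -4, -5, 0 → best response Z.
Column against R2: payoffs 7, 8, -6 → best response Y.
Column against R3: payoffs 4, 5, -2 → best response Y.
No profile is a mutual best response for all players.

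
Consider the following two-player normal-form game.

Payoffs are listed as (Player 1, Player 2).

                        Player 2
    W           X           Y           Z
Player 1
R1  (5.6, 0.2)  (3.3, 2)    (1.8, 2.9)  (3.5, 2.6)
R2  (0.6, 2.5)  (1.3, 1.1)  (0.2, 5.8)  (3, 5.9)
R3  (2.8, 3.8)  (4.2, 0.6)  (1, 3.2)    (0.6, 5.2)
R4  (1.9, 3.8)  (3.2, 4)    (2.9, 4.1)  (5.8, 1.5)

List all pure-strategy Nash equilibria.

Player 1 against W: payoffs 5.6, 0.6, 2.8, 1.9 → best response R1.
Player 1 against X: payoffs 3.3, 1.3, 4.2, 3.2 → best response R3.
Player 1 against Y: payoffs 1.8, 0.2, 1, 2.9 → best response R4.
Player 1 against Z: payoffs 3.5, 3, 0.6, 5.8 → best response R4.
Player 2 against R1: payoffs 0.2, 2, 2.9, 2.6 → best response Y.
Player 2 against R2: payoffs 2.5, 1.1, 5.8, 5.9 → best response Z.
Player 2 against R3: payoffs 3.8, 0.6, 3.2, 5.2 → best response Z.
Player 2 against R4: payoffs 3.8, 4, 4.1, 1.5 → best response Y.
Mutual best responses: (R4, Y).

Pure NE: (R4, Y)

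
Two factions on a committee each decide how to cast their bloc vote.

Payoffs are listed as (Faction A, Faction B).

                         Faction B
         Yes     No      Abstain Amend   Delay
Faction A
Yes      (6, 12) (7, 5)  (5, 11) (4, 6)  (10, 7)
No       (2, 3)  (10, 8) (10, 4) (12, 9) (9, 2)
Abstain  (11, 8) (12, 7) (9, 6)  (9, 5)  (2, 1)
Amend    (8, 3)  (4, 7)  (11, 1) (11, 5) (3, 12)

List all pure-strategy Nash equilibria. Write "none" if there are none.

Pure-strategy Nash equilibria: (No, Amend); (Abstain, Yes)

Faction A against Yes: payoffs 6, 2, 11, 8 → best response Abstain.
Faction A against No: payoffs 7, 10, 12, 4 → best response Abstain.
Faction A against Abstain: payoffs 5, 10, 9, 11 → best response Amend.
Faction A against Amend: payoffs 4, 12, 9, 11 → best response No.
Faction A against Delay: payoffs 10, 9, 2, 3 → best response Yes.
Faction B against Yes: payoffs 12, 5, 11, 6, 7 → best response Yes.
Faction B against No: payoffs 3, 8, 4, 9, 2 → best response Amend.
Faction B against Abstain: payoffs 8, 7, 6, 5, 1 → best response Yes.
Faction B against Amend: payoffs 3, 7, 1, 5, 12 → best response Delay.
Mutual best responses: (No, Amend); (Abstain, Yes).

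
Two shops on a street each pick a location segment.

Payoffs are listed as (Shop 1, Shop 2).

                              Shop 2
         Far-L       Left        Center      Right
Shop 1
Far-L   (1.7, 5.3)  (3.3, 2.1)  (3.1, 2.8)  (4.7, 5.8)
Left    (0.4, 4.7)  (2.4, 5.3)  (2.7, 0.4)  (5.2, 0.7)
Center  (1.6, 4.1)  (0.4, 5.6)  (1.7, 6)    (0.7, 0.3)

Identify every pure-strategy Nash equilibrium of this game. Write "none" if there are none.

none

Mark each player's best response to every combination of opponents' strategies; a profile where every player is best-responding is a pure Nash equilibrium.
Shop 1 against Far-L: payoffs 1.7, 0.4, 1.6 → best response Far-L.
Shop 1 against Left: payoffs 3.3, 2.4, 0.4 → best response Far-L.
Shop 1 against Center: payoffs 3.1, 2.7, 1.7 → best response Far-L.
Shop 1 against Right: payoffs 4.7, 5.2, 0.7 → best response Left.
Shop 2 against Far-L: payoffs 5.3, 2.1, 2.8, 5.8 → best response Right.
Shop 2 against Left: payoffs 4.7, 5.3, 0.4, 0.7 → best response Left.
Shop 2 against Center: payoffs 4.1, 5.6, 6, 0.3 → best response Center.
No profile is a mutual best response for all players.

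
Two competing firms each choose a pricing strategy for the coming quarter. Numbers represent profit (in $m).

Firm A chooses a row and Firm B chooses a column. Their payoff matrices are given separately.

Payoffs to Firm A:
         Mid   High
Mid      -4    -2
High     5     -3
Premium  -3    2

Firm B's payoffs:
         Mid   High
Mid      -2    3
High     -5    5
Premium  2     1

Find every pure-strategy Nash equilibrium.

This game has no pure Nash equilibrium.

Firm A against Mid: payoffs -4, 5, -3 → best response High.
Firm A against High: payoffs -2, -3, 2 → best response Premium.
Firm B against Mid: payoffs -2, 3 → best response High.
Firm B against High: payoffs -5, 5 → best response High.
Firm B against Premium: payoffs 2, 1 → best response Mid.
No profile is a mutual best response for all players.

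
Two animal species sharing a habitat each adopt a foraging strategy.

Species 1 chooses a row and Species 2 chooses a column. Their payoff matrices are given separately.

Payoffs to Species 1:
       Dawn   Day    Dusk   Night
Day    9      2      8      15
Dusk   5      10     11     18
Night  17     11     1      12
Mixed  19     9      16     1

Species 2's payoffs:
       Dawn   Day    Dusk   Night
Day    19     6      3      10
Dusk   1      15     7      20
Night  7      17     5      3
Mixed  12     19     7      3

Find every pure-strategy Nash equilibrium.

(Dusk, Night); (Night, Day)

For each player, find the best response to each opponent profile; mutual best responses are the pure NE.
Species 1 against Dawn: payoffs 9, 5, 17, 19 → best response Mixed.
Species 1 against Day: payoffs 2, 10, 11, 9 → best response Night.
Species 1 against Dusk: payoffs 8, 11, 1, 16 → best response Mixed.
Species 1 against Night: payoffs 15, 18, 12, 1 → best response Dusk.
Species 2 against Day: payoffs 19, 6, 3, 10 → best response Dawn.
Species 2 against Dusk: payoffs 1, 15, 7, 20 → best response Night.
Species 2 against Night: payoffs 7, 17, 5, 3 → best response Day.
Species 2 against Mixed: payoffs 12, 19, 7, 3 → best response Day.
Mutual best responses: (Dusk, Night); (Night, Day).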